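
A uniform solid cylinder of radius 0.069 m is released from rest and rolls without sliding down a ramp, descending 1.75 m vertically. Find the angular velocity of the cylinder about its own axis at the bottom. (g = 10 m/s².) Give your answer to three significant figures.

Here I = (1/2)MR², so the shape factor k = I/(MR²) = 0.5.
Since it rolls without slipping, ω = v/R and KE = ½Mv² + ½Iω² = ½(1+k)Mv² = (3/4)Mv².
Energy conservation Mgh = ½(1+k)Mv² gives v = √(2gh/(1+k)) = √(2 × 10 × 1.75 / 1.5) = 4.83 m/s.
Then ω = v/R = 4.83 / 0.069 ≈ 70.0 rad/s.

ω ≈ 70.0 rad/s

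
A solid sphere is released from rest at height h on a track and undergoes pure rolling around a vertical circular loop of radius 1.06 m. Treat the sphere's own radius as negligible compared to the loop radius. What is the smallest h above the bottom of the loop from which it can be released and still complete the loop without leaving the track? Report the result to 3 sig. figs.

For this body I = (2/5)MR², i.e. k = I/(MR²) = 0.4.
At the top of the loop, the minimum-contact condition is Mg = Mv_top²/r, so v_top² = gr.
With ω = v/R, the kinetic energy at speed v is ½(1+k)Mv² = (7/10)Mv².
Energy conservation from release (height h) to the top (height 2r): Mgh = Mg(2r) + (7/10)M·gr.
Thus h_min = 2r + (1+k)r/2 = r(2 + 1.4/2) = 1.06 × 2.7 ≈ 2.86 m.

h_min ≈ 2.86 m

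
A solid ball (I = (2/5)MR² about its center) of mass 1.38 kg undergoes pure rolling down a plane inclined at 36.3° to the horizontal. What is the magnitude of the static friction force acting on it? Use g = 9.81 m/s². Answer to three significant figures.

f ≈ 2.29 N

With I = (2/5)MR², the ratio k = I/(MR²) is 0.4.
Translational: Mg sinθ − f = Ma. Rotational about the CM: fR = Iα = kMRa, so f = kMa.
Combining, a = g sinθ/(1+k) and f = kMa = kMg sinθ/(1+k).
f = 0.4 × 1.38 × 9.81 × sin36.3° / 1.4 ≈ 2.29 N.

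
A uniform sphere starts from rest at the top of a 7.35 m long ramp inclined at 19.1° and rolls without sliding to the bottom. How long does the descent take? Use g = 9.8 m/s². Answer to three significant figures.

t ≈ 2.53 s

The moment of inertia is (2/5)MR², giving k ≡ I/(MR²) = 0.4.
Along the incline Mg sinθ − f = Ma, and torque about the center fR = Iα = kMR²(a/R) gives f = kMa.
Hence a = g sinθ/(1+k) = 9.8×sin19.1°/1.4 = 2.291 m/s².
Starting from rest, L = ½at², so t = √(2L/a) = √(2×7.35/2.291) ≈ 2.53 s.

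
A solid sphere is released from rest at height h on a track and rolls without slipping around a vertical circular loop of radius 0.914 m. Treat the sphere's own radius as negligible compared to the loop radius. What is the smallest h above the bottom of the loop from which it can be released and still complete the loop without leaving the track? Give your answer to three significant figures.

Here I = (2/5)MR², so the shape factor k = I/(MR²) = 0.4.
At the top of the loop, the minimum-contact condition is Mg = Mv_top²/r, so v_top² = gr.
With ω = v/R, the kinetic energy at speed v is ½(1+k)Mv² = (7/10)Mv².
Energy conservation from release (height h) to the top (height 2r): Mgh = Mg(2r) + (7/10)M·gr.
Thus h_min = 2r + (1+k)r/2 = r(2 + 1.4/2) = 0.914 × 2.7 ≈ 2.47 m.

h_min ≈ 2.47 m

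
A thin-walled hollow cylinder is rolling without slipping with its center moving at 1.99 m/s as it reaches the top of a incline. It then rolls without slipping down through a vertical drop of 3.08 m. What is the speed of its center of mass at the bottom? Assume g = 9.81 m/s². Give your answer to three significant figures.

For this body I = MR², i.e. k = I/(MR²) = 1.
Pure rolling means v = ωR; then KE = ½Mv² + ½I(v/R)² = ½(1+k)Mv² = Mv².
Energy conservation: Mv₀² + Mgh = Mv², so v² = v₀² + 2gh/(1+k).
v = √(1.99² + 2×9.81×3.08/2) = √34.17 ≈ 5.85 m/s.

v ≈ 5.85 m/s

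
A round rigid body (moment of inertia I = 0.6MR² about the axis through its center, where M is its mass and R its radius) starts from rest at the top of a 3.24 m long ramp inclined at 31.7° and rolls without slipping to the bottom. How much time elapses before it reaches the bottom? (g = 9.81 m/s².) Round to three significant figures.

t ≈ 1.42 s

With I = 0.6MR², the ratio k = I/(MR²) is 0.6.
Newton's second law down the slope: Mg sinθ − f = Ma. The torque equation fR = Iα (with α = a/R) gives f = kMa.
Hence a = g sinθ/(1+k) = 9.81×sin31.7°/1.6 = 3.222 m/s².
Starting from rest, L = ½at², so t = √(2L/a) = √(2×3.24/3.222) ≈ 1.42 s.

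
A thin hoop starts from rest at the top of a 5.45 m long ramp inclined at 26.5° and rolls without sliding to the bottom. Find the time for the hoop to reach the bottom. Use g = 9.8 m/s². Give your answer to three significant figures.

t ≈ 2.23 s

Here I = MR², so the shape factor k = I/(MR²) = 1.
Newton's second law down the slope: Mg sinθ − f = Ma. The torque equation fR = Iα (with α = a/R) gives f = kMa.
Hence a = g sinθ/(1+k) = 9.8×sin26.5°/2 = 2.186 m/s².
With constant a from rest, t = √(2L/a) = √(2·5.45/2.186) ≈ 2.23 s.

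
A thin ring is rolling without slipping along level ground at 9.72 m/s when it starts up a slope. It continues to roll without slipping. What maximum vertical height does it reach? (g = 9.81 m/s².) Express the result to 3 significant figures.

h ≈ 9.63 m

The moment of inertia is MR², giving k ≡ I/(MR²) = 1.
The rolling condition ω = v/R makes the rotational term ½I(v/R)² = ½kMv², so KE_total = ½(1+k)Mv² = Mv².
At the top the kinetic energy is zero, so Mv₀² = Mgh.
Thus h = (1+k)v₀²/(2g) = 2 × 9.72² / (2 × 9.81) ≈ 9.63 m.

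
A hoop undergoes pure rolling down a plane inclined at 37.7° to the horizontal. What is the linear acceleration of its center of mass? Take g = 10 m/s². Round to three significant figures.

Here I = MR², so the shape factor k = I/(MR²) = 1.
Newton's second law down the slope: Mg sinθ − f = Ma. The torque equation fR = Iα (with α = a/R) gives f = kMa.
Eliminating f: Mg sinθ = (1+k)Ma, so a = g sinθ/(1+k) = 10 × sin37.7° / 2 ≈ 3.06 m/s².

a ≈ 3.06 m/s²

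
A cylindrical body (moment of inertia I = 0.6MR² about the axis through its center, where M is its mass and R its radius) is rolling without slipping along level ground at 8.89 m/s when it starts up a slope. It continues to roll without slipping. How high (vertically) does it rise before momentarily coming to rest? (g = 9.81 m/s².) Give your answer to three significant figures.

h ≈ 6.45 m

For this body I = 0.6MR², i.e. k = I/(MR²) = 0.6.
The rolling condition ω = v/R makes the rotational term ½I(v/R)² = ½kMv², so KE_total = ½(1+k)Mv² = (4/5)Mv².
At the top the kinetic energy is zero, so (4/5)Mv₀² = Mgh.
Thus h = (1+k)v₀²/(2g) = 1.6 × 8.89² / (2 × 9.81) ≈ 6.45 m.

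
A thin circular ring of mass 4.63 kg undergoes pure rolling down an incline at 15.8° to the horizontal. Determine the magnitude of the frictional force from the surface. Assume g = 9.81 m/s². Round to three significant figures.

Here I = MR², so the shape factor k = I/(MR²) = 1.
Translational: Mg sinθ − f = Ma. Rotational about the CM: fR = Iα = kMRa, so f = kMa.
Combining, a = g sinθ/(1+k) and f = kMa = kMg sinθ/(1+k).
f = 1 × 4.63 × 9.81 × sin15.8° / 2 ≈ 6.18 N.

f ≈ 6.18 N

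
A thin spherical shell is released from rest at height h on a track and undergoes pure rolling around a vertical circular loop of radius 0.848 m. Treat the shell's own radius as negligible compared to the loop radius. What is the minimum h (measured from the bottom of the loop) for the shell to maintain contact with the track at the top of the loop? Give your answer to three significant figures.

h_min ≈ 2.40 m

The moment of inertia is (2/3)MR², giving k ≡ I/(MR²) = 2/3.
At the top of the loop, the minimum-contact condition is Mg = Mv_top²/r, so v_top² = gr.
With ω = v/R, the kinetic energy at speed v is ½(1+k)Mv² = (5/6)Mv².
Energy conservation from release (height h) to the top (height 2r): Mgh = Mg(2r) + (5/6)M·gr.
Thus h_min = 2r + (1+k)r/2 = r(2 + 1.667/2) = 0.848 × 2.833 ≈ 2.40 m.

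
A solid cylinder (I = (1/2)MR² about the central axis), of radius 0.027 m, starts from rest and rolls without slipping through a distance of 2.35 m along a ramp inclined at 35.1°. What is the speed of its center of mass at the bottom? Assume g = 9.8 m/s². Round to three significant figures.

v ≈ 4.20 m/s

Here I = (1/2)MR², so the shape factor k = I/(MR²) = 0.5.
Since it rolls without slipping, ω = v/R and KE = ½Mv² + ½Iω² = ½(1+k)Mv² = (3/4)Mv².
The vertical drop is h = L sinθ = 2.35 × sin35.1° = 1.351 m.
Energy conservation: Mgh = (3/4)Mv², so v = √(2gh/(1+k)) = √(2 × 9.8 × 1.351 / 1.5) ≈ 4.20 m/s.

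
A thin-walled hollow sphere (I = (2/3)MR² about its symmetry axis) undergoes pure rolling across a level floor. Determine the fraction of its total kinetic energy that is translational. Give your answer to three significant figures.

The moment of inertia is (2/3)MR², giving k ≡ I/(MR²) = 2/3.
With ω = v/R, KE_trans = ½Mv² and KE_rot = ½Iω² = ½kMv², so KE_total = ½(1+k)Mv².
The translational fraction is therefore 1/(1+k) = 1/1.667 ≈ 0.600.

fraction ≈ 0.600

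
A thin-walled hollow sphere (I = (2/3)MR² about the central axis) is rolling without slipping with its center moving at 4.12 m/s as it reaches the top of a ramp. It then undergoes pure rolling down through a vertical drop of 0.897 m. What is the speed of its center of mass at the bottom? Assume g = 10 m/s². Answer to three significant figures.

The moment of inertia is (2/3)MR², giving k ≡ I/(MR²) = 2/3.
Pure rolling means v = ωR; then KE = ½Mv² + ½I(v/R)² = ½(1+k)Mv² = (5/6)Mv².
Conserving energy between top and bottom: (5/6)Mv² = (5/6)Mv₀² + Mgh, hence v² = v₀² + 2gh/(1+k).
v = √(4.12² + 2×10×0.897/1.667) = √27.74 ≈ 5.27 m/s.

v ≈ 5.27 m/s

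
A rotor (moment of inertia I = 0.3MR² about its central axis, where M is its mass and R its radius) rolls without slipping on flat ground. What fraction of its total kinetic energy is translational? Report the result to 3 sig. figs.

With I = 0.3MR², the ratio k = I/(MR²) is 0.3.
Since ω = v/R, the translational part is ½Mv² and the rotational part is ½I(v/R)² = ½kMv²; the total is ½(1+k)Mv².
The translational fraction is therefore 1/(1+k) = 1/1.3 ≈ 0.769.

fraction ≈ 0.769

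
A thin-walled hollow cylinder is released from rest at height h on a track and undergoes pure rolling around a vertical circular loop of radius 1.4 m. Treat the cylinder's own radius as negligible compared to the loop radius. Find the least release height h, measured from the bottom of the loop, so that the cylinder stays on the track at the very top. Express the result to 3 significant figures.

h_min ≈ 4.20 m

Here I = MR², so the shape factor k = I/(MR²) = 1.
At the top, contact is just lost when gravity alone supplies the centripetal force: Mg = Mv_top²/r, i.e. v_top² = gr.
With ω = v/R, the kinetic energy at speed v is ½(1+k)Mv² = Mv².
Energy conservation from release (height h) to the top (height 2r): Mgh = Mg(2r) + M·gr.
Thus h_min = 2r + (1+k)r/2 = r(2 + 2/2) = 1.4 × 3 ≈ 4.20 m.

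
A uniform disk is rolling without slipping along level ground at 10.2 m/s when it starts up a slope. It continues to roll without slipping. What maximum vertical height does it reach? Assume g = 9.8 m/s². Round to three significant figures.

The moment of inertia is (1/2)MR², giving k ≡ I/(MR²) = 0.5.
The rolling condition ω = v/R makes the rotational term ½I(v/R)² = ½kMv², so KE_total = ½(1+k)Mv² = (3/4)Mv².
All of this converts to potential energy at the highest point: (3/4)Mv₀² = Mgh.
Thus h = (1+k)v₀²/(2g) = 1.5 × 10.2² / (2 × 9.8) ≈ 7.96 m.

h ≈ 7.96 m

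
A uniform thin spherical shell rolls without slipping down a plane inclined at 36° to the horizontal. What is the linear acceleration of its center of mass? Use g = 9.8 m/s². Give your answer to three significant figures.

Here I = (2/3)MR², so the shape factor k = I/(MR²) = 2/3.
Along the incline Mg sinθ − f = Ma, and torque about the center fR = Iα = kMR²(a/R) gives f = kMa.
Eliminating f: Mg sinθ = (1+k)Ma, so a = g sinθ/(1+k) = 9.8 × sin36° / 1.667 ≈ 3.46 m/s².

a ≈ 3.46 m/s²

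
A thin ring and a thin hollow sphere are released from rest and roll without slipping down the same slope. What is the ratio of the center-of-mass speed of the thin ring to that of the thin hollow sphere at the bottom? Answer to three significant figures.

Each satisfies Mgh = ½(1+k)Mv² with k = I/(MR²), so v ∝ 1/√(1+k).
For the thin ring k = 1; for the thin hollow sphere k = 2/3.
v₁/v₂ = √((1+k₂)/(1+k₁)) = √(1.667/2) ≈ 0.913.

v_ratio ≈ 0.913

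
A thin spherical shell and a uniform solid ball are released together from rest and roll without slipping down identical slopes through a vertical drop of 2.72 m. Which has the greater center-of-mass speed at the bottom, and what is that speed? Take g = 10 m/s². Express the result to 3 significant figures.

the uniform solid ball, at v ≈ 6.23 m/s

For rolling without slipping, Mgh = ½(1+k)Mv² where k = I/(MR²), so v = √(2gh/(1+k)).
Thin spherical shell: k = 2/3, giving v = √(2×10×2.72/1.667) = 5.713 m/s.
Uniform solid ball: k = 0.4, giving v = √(2×10×2.72/1.4) = 6.234 m/s.
The smaller k wins: the uniform solid ball, at ≈ 6.23 m/s.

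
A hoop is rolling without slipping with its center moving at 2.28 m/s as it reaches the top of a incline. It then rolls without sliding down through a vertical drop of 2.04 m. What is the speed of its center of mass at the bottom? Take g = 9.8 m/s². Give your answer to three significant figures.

For this body I = MR², i.e. k = I/(MR²) = 1.
Since it rolls without slipping, ω = v/R and KE = ½Mv² + ½Iω² = ½(1+k)Mv² = Mv².
Energy conservation: Mv₀² + Mgh = Mv², so v² = v₀² + 2gh/(1+k).
v = √(2.28² + 2×9.8×2.04/2) = √25.19 ≈ 5.02 m/s.

v ≈ 5.02 m/s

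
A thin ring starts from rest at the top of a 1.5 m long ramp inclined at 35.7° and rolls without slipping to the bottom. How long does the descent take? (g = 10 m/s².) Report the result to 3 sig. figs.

t ≈ 1.01 s

The moment of inertia is MR², giving k ≡ I/(MR²) = 1.
Newton's second law down the slope: Mg sinθ − f = Ma. The torque equation fR = Iα (with α = a/R) gives f = kMa.
Hence a = g sinθ/(1+k) = 10×sin35.7°/2 = 2.918 m/s².
With constant a from rest, t = √(2L/a) = √(2·1.5/2.918) ≈ 1.01 s.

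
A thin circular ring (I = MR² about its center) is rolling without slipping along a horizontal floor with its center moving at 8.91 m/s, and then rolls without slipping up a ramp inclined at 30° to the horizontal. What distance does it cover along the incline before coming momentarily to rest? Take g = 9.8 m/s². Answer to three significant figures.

For this body I = MR², i.e. k = I/(MR²) = 1.
Rolling without slipping gives ω = v/R, so the total kinetic energy is ½Mv² + ½Iω² = ½(1+k)Mv² = Mv².
Setting this equal to Mgh gives the vertical rise h = (1+k)v₀²/(2g) = 2×8.91²/(2×9.8) = 8.101 m.
The distance along the slope is d = h/sinθ = 8.101/sin30° ≈ 16.2 m.

d ≈ 16.2 m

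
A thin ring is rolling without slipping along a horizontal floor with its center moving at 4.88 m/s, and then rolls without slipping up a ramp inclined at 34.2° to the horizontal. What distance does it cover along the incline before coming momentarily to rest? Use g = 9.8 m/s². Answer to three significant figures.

Here I = MR², so the shape factor k = I/(MR²) = 1.
The rolling condition ω = v/R makes the rotational term ½I(v/R)² = ½kMv², so KE_total = ½(1+k)Mv² = Mv².
Setting this equal to Mgh gives the vertical rise h = (1+k)v₀²/(2g) = 2×4.88²/(2×9.8) = 2.43 m.
The distance along the slope is d = h/sinθ = 2.43/sin34.2° ≈ 4.32 m.

d ≈ 4.32 m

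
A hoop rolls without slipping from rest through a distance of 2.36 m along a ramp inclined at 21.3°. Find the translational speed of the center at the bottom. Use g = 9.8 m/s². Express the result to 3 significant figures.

The moment of inertia is MR², giving k ≡ I/(MR²) = 1.
Pure rolling means v = ωR; then KE = ½Mv² + ½I(v/R)² = ½(1+k)Mv² = Mv².
The vertical drop is h = L sinθ = 2.36 × sin21.3° = 0.8573 m.
Energy conservation: Mgh = Mv², so v = √(2gh/(1+k)) = √(2 × 9.8 × 0.8573 / 2) ≈ 2.90 m/s.

v ≈ 2.90 m/s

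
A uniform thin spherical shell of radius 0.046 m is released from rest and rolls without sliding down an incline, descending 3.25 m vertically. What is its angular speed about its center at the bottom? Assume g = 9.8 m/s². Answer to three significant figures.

Here I = (2/3)MR², so the shape factor k = I/(MR²) = 2/3.
The rolling condition ω = v/R makes the rotational term ½I(v/R)² = ½kMv², so KE_total = ½(1+k)Mv² = (5/6)Mv².
Energy conservation Mgh = ½(1+k)Mv² gives v = √(2gh/(1+k)) = √(2 × 9.8 × 3.25 / 1.667) = 6.182 m/s.
Then ω = v/R = 6.182 / 0.046 ≈ 134 rad/s.

ω ≈ 134 rad/s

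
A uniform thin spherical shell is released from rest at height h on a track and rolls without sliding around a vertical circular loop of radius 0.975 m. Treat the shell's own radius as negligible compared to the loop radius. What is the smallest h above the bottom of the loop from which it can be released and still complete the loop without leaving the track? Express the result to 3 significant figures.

h_min ≈ 2.76 m

Here I = (2/3)MR², so the shape factor k = I/(MR²) = 2/3.
At the top, contact is just lost when gravity alone supplies the centripetal force: Mg = Mv_top²/r, i.e. v_top² = gr.
With ω = v/R, the kinetic energy at speed v is ½(1+k)Mv² = (5/6)Mv².
Energy conservation from release (height h) to the top (height 2r): Mgh = Mg(2r) + (5/6)M·gr.
Thus h_min = 2r + (1+k)r/2 = r(2 + 1.667/2) = 0.975 × 2.833 ≈ 2.76 m.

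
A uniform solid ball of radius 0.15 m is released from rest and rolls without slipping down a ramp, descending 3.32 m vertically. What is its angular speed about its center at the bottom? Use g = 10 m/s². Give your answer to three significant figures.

ω ≈ 45.9 rad/s

With I = (2/5)MR², the ratio k = I/(MR²) is 0.4.
The rolling condition ω = v/R makes the rotational term ½I(v/R)² = ½kMv², so KE_total = ½(1+k)Mv² = (7/10)Mv².
Energy conservation Mgh = ½(1+k)Mv² gives v = √(2gh/(1+k)) = √(2 × 10 × 3.32 / 1.4) = 6.887 m/s.
The angular speed follows from ω = v/R = 6.887/0.15 ≈ 45.9 rad/s.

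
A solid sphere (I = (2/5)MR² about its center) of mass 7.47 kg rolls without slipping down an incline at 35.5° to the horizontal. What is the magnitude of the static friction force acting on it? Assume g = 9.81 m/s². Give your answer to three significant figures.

Here I = (2/5)MR², so the shape factor k = I/(MR²) = 0.4.
Along the incline Mg sinθ − f = Ma, and torque about the center fR = Iα = kMR²(a/R) gives f = kMa.
Combining, a = g sinθ/(1+k) and f = kMa = kMg sinθ/(1+k).
f = 0.4 × 7.47 × 9.81 × sin35.5° / 1.4 ≈ 12.2 N.

f ≈ 12.2 N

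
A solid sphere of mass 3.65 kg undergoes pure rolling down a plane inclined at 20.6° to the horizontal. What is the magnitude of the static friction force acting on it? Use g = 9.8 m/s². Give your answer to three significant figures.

f ≈ 3.60 N

Here I = (2/5)MR², so the shape factor k = I/(MR²) = 0.4.
Translational: Mg sinθ − f = Ma. Rotational about the CM: fR = Iα = kMRa, so f = kMa.
Combining, a = g sinθ/(1+k) and f = kMa = kMg sinθ/(1+k).
f = 0.4 × 3.65 × 9.8 × sin20.6° / 1.4 ≈ 3.60 N.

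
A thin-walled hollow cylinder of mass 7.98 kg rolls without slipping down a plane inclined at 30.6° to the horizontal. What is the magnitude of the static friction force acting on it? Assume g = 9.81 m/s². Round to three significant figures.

f ≈ 19.9 N

The moment of inertia is MR², giving k ≡ I/(MR²) = 1.
Translational: Mg sinθ − f = Ma. Rotational about the CM: fR = Iα = kMRa, so f = kMa.
Combining, a = g sinθ/(1+k) and f = kMa = kMg sinθ/(1+k).
f = 1 × 7.98 × 9.81 × sin30.6° / 2 ≈ 19.9 N.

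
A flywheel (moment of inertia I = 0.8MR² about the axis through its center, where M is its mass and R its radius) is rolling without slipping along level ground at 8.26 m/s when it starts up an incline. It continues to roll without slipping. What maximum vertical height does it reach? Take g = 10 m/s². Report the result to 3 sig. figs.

h ≈ 6.14 m

Here I = 0.8MR², so the shape factor k = I/(MR²) = 0.8.
The rolling condition ω = v/R makes the rotational term ½I(v/R)² = ½kMv², so KE_total = ½(1+k)Mv² = (9/10)Mv².
All of this converts to potential energy at the highest point: (9/10)Mv₀² = Mgh.
Thus h = (1+k)v₀²/(2g) = 1.8 × 8.26² / (2 × 10) ≈ 6.14 m.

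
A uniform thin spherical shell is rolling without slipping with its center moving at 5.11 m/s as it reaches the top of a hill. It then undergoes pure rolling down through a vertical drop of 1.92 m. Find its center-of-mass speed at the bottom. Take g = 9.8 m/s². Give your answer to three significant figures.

With I = (2/3)MR², the ratio k = I/(MR²) is 2/3.
Pure rolling means v = ωR; then KE = ½Mv² + ½I(v/R)² = ½(1+k)Mv² = (5/6)Mv².
Conserving energy between top and bottom: (5/6)Mv² = (5/6)Mv₀² + Mgh, hence v² = v₀² + 2gh/(1+k).
v = √(5.11² + 2×9.8×1.92/1.667) = √48.69 ≈ 6.98 m/s.

v ≈ 6.98 m/s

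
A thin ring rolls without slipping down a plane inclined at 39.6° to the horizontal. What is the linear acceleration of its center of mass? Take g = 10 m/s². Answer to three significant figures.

a ≈ 3.19 m/s²

For this body I = MR², i.e. k = I/(MR²) = 1.
Along the incline Mg sinθ − f = Ma, and torque about the center fR = Iα = kMR²(a/R) gives f = kMa.
Eliminating f: Mg sinθ = (1+k)Ma, so a = g sinθ/(1+k) = 10 × sin39.6° / 2 ≈ 3.19 m/s².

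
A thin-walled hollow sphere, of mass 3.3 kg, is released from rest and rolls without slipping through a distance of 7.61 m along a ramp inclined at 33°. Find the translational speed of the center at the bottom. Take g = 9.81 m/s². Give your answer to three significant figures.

With I = (2/3)MR², the ratio k = I/(MR²) is 2/3.
Pure rolling means v = ωR; then KE = ½Mv² + ½I(v/R)² = ½(1+k)Mv² = (5/6)Mv².
The vertical drop is h = L sinθ = 7.61 × sin33° = 4.145 m.
Setting Mgh = (5/6)Mv² gives v = √(2gh/(1+k)) = √(2·9.81·4.145/1.667) ≈ 6.99 m/s.

v ≈ 6.99 m/s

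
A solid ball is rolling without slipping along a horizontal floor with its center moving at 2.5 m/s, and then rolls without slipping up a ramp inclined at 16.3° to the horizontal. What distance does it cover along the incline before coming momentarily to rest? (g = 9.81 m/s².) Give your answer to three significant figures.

Here I = (2/5)MR², so the shape factor k = I/(MR²) = 0.4.
Pure rolling means v = ωR; then KE = ½Mv² + ½I(v/R)² = ½(1+k)Mv² = (7/10)Mv².
Setting this equal to Mgh gives the vertical rise h = (1+k)v₀²/(2g) = 1.4×2.5²/(2×9.81) = 0.446 m.
Along the incline, d = h/sinθ = 0.446/sin16.3° ≈ 1.59 m.

d ≈ 1.59 m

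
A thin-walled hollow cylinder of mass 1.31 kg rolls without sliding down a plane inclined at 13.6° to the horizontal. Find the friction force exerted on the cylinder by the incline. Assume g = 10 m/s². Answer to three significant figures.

The moment of inertia is MR², giving k ≡ I/(MR²) = 1.
Newton's second law down the slope: Mg sinθ − f = Ma. The torque equation fR = Iα (with α = a/R) gives f = kMa.
Combining, a = g sinθ/(1+k) and f = kMa = kMg sinθ/(1+k).
f = 1 × 1.31 × 10 × sin13.6° / 2 ≈ 1.54 N.

f ≈ 1.54 N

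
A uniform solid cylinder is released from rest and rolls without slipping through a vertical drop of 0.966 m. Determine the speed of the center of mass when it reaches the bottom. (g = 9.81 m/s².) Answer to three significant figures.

v ≈ 3.55 m/s

For this body I = (1/2)MR², i.e. k = I/(MR²) = 0.5.
Since it rolls without slipping, ω = v/R and KE = ½Mv² + ½Iω² = ½(1+k)Mv² = (3/4)Mv².
Setting Mgh = (3/4)Mv² gives v = √(2gh/(1+k)) = √(2·9.81·0.966/1.5) ≈ 3.55 m/s.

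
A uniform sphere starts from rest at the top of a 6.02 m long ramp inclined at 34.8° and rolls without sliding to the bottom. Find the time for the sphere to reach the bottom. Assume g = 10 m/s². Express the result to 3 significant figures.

t ≈ 1.72 s

With I = (2/5)MR², the ratio k = I/(MR²) is 0.4.
Newton's second law down the slope: Mg sinθ − f = Ma. The torque equation fR = Iα (with α = a/R) gives f = kMa.
Hence a = g sinθ/(1+k) = 10×sin34.8°/1.4 = 4.077 m/s².
With constant a from rest, t = √(2L/a) = √(2·6.02/4.077) ≈ 1.72 s.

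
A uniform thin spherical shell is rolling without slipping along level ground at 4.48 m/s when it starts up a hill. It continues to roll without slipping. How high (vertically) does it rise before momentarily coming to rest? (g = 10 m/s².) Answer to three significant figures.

Here I = (2/3)MR², so the shape factor k = I/(MR²) = 2/3.
Since it rolls without slipping, ω = v/R and KE = ½Mv² + ½Iω² = ½(1+k)Mv² = (5/6)Mv².
All of this converts to potential energy at the highest point: (5/6)Mv₀² = Mgh.
Thus h = (1+k)v₀²/(2g) = 1.667 × 4.48² / (2 × 10) ≈ 1.67 m.

h ≈ 1.67 m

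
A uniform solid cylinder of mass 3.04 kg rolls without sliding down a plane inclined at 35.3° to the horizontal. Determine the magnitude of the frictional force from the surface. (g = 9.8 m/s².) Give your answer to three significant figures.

f ≈ 5.74 N

The moment of inertia is (1/2)MR², giving k ≡ I/(MR²) = 0.5.
Translational: Mg sinθ − f = Ma. Rotational about the CM: fR = Iα = kMRa, so f = kMa.
Combining, a = g sinθ/(1+k) and f = kMa = kMg sinθ/(1+k).
f = 0.5 × 3.04 × 9.8 × sin35.3° / 1.5 ≈ 5.74 N.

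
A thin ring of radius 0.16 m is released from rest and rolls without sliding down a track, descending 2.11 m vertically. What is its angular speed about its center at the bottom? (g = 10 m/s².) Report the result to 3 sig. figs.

ω ≈ 28.7 rad/s

Here I = MR², so the shape factor k = I/(MR²) = 1.
Rolling without slipping gives ω = v/R, so the total kinetic energy is ½Mv² + ½Iω² = ½(1+k)Mv² = Mv².
Energy conservation Mgh = ½(1+k)Mv² gives v = √(2gh/(1+k)) = √(2 × 10 × 2.11 / 2) = 4.593 m/s.
The angular speed follows from ω = v/R = 4.593/0.16 ≈ 28.7 rad/s.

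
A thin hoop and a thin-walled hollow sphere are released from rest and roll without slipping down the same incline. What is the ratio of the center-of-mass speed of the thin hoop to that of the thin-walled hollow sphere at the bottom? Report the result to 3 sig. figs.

v_ratio ≈ 0.913

Each satisfies Mgh = ½(1+k)Mv² with k = I/(MR²), so v ∝ 1/√(1+k).
For the thin hoop k = 1; for the thin-walled hollow sphere k = 2/3.
v₁/v₂ = √((1+k₂)/(1+k₁)) = √(1.667/2) ≈ 0.913.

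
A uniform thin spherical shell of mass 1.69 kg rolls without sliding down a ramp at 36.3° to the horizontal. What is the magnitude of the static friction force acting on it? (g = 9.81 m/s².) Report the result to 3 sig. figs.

With I = (2/3)MR², the ratio k = I/(MR²) is 2/3.
Along the incline Mg sinθ − f = Ma, and torque about the center fR = Iα = kMR²(a/R) gives f = kMa.
Combining, a = g sinθ/(1+k) and f = kMa = kMg sinθ/(1+k).
f = (2/3) × 1.69 × 9.81 × sin36.3° / 1.667 ≈ 3.93 N.

f ≈ 3.93 N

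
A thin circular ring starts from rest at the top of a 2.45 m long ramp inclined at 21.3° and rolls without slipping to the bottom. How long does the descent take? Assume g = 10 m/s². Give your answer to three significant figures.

t ≈ 1.64 s

Here I = MR², so the shape factor k = I/(MR²) = 1.
Translational: Mg sinθ − f = Ma. Rotational about the CM: fR = Iα = kMRa, so f = kMa.
Hence a = g sinθ/(1+k) = 10×sin21.3°/2 = 1.816 m/s².
Starting from rest, L = ½at², so t = √(2L/a) = √(2×2.45/1.816) ≈ 1.64 s.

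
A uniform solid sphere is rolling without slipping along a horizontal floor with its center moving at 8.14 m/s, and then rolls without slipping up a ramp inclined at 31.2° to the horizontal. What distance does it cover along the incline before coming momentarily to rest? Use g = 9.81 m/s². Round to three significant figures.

d ≈ 9.13 m

For this body I = (2/5)MR², i.e. k = I/(MR²) = 0.4.
The rolling condition ω = v/R makes the rotational term ½I(v/R)² = ½kMv², so KE_total = ½(1+k)Mv² = (7/10)Mv².
Setting this equal to Mgh gives the vertical rise h = (1+k)v₀²/(2g) = 1.4×8.14²/(2×9.81) = 4.728 m.
The distance along the slope is d = h/sinθ = 4.728/sin31.2° ≈ 9.13 m.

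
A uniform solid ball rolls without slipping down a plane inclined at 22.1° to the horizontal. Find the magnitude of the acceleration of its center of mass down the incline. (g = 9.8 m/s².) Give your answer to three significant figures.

With I = (2/5)MR², the ratio k = I/(MR²) is 0.4.
Newton's second law down the slope: Mg sinθ − f = Ma. The torque equation fR = Iα (with α = a/R) gives f = kMa.
Eliminating f: Mg sinθ = (1+k)Ma, so a = g sinθ/(1+k) = 9.8 × sin22.1° / 1.4 ≈ 2.63 m/s².

a ≈ 2.63 m/s²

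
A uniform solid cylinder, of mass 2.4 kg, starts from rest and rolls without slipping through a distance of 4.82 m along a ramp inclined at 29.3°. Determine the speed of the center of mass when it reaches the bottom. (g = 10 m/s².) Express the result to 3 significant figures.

For this body I = (1/2)MR², i.e. k = I/(MR²) = 0.5.
The rolling condition ω = v/R makes the rotational term ½I(v/R)² = ½kMv², so KE_total = ½(1+k)Mv² = (3/4)Mv².
The vertical drop is h = L sinθ = 4.82 × sin29.3° = 2.359 m.
Energy conservation: Mgh = (3/4)Mv², so v = √(2gh/(1+k)) = √(2 × 10 × 2.359 / 1.5) ≈ 5.61 m/s.

v ≈ 5.61 m/s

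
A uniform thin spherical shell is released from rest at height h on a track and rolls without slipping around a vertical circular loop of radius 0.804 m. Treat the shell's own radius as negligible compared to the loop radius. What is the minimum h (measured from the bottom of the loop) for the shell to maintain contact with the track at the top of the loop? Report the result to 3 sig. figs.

With I = (2/3)MR², the ratio k = I/(MR²) is 2/3.
At the top, contact is just lost when gravity alone supplies the centripetal force: Mg = Mv_top²/r, i.e. v_top² = gr.
With ω = v/R, the kinetic energy at speed v is ½(1+k)Mv² = (5/6)Mv².
Energy conservation from release (height h) to the top (height 2r): Mgh = Mg(2r) + (5/6)M·gr.
Thus h_min = 2r + (1+k)r/2 = r(2 + 1.667/2) = 0.804 × 2.833 ≈ 2.28 m.

h_min ≈ 2.28 m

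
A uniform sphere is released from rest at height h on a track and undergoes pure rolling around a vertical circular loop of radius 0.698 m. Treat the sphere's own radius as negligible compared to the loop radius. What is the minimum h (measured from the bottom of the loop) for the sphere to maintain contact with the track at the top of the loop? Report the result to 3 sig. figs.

h_min ≈ 1.88 m

With I = (2/5)MR², the ratio k = I/(MR²) is 0.4.
At the top of the loop, the minimum-contact condition is Mg = Mv_top²/r, so v_top² = gr.
With ω = v/R, the kinetic energy at speed v is ½(1+k)Mv² = (7/10)Mv².
Energy conservation from release (height h) to the top (height 2r): Mgh = Mg(2r) + (7/10)M·gr.
Thus h_min = 2r + (1+k)r/2 = r(2 + 1.4/2) = 0.698 × 2.7 ≈ 1.88 m.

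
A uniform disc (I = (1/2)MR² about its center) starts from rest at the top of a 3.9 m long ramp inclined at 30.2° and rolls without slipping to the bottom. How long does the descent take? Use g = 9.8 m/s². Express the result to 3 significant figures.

For this body I = (1/2)MR², i.e. k = I/(MR²) = 0.5.
Along the incline Mg sinθ − f = Ma, and torque about the center fR = Iα = kMR²(a/R) gives f = kMa.
Hence a = g sinθ/(1+k) = 9.8×sin30.2°/1.5 = 3.286 m/s².
With constant a from rest, t = √(2L/a) = √(2·3.9/3.286) ≈ 1.54 s.

t ≈ 1.54 s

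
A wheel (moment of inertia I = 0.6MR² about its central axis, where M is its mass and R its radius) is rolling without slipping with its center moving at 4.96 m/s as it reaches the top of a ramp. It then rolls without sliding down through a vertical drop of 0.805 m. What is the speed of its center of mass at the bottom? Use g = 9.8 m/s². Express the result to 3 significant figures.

With I = 0.6MR², the ratio k = I/(MR²) is 0.6.
Since it rolls without slipping, ω = v/R and KE = ½Mv² + ½Iω² = ½(1+k)Mv² = (4/5)Mv².
Energy conservation: (4/5)Mv₀² + Mgh = (4/5)Mv², so v² = v₀² + 2gh/(1+k).
v = √(4.96² + 2×9.8×0.805/1.6) = √34.46 ≈ 5.87 m/s.

v ≈ 5.87 m/s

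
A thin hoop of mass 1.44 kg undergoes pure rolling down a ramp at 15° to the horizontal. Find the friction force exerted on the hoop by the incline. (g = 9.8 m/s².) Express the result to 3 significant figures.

The moment of inertia is MR², giving k ≡ I/(MR²) = 1.
Along the incline Mg sinθ − f = Ma, and torque about the center fR = Iα = kMR²(a/R) gives f = kMa.
Combining, a = g sinθ/(1+k) and f = kMa = kMg sinθ/(1+k).
f = 1 × 1.44 × 9.8 × sin15° / 2 ≈ 1.83 N.

f ≈ 1.83 N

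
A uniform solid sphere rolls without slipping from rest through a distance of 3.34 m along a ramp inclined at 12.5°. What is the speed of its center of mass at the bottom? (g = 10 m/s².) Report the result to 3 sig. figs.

Here I = (2/5)MR², so the shape factor k = I/(MR²) = 0.4.
The rolling condition ω = v/R makes the rotational term ½I(v/R)² = ½kMv², so KE_total = ½(1+k)Mv² = (7/10)Mv².
The vertical drop is h = L sinθ = 3.34 × sin12.5° = 0.7229 m.
Setting Mgh = (7/10)Mv² gives v = √(2gh/(1+k)) = √(2·10·0.7229/1.4) ≈ 3.21 m/s.

v ≈ 3.21 m/s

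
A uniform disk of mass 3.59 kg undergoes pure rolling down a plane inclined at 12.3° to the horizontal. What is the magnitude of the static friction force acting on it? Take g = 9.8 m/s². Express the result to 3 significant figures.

f ≈ 2.50 N

For this body I = (1/2)MR², i.e. k = I/(MR²) = 0.5.
Translational: Mg sinθ − f = Ma. Rotational about the CM: fR = Iα = kMRa, so f = kMa.
Combining, a = g sinθ/(1+k) and f = kMa = kMg sinθ/(1+k).
f = 0.5 × 3.59 × 9.8 × sin12.3° / 1.5 ≈ 2.50 N.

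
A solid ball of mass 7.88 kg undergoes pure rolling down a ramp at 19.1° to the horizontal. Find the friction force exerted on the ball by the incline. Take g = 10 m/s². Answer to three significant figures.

With I = (2/5)MR², the ratio k = I/(MR²) is 0.4.
Translational: Mg sinθ − f = Ma. Rotational about the CM: fR = Iα = kMRa, so f = kMa.
Combining, a = g sinθ/(1+k) and f = kMa = kMg sinθ/(1+k).
f = 0.4 × 7.88 × 10 × sin19.1° / 1.4 ≈ 7.37 N.

f ≈ 7.37 N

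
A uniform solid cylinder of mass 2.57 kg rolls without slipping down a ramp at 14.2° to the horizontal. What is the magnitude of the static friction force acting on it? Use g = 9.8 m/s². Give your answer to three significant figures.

f ≈ 2.06 N

For this body I = (1/2)MR², i.e. k = I/(MR²) = 0.5.
Along the incline Mg sinθ − f = Ma, and torque about the center fR = Iα = kMR²(a/R) gives f = kMa.
Combining, a = g sinθ/(1+k) and f = kMa = kMg sinθ/(1+k).
f = 0.5 × 2.57 × 9.8 × sin14.2° / 1.5 ≈ 2.06 N.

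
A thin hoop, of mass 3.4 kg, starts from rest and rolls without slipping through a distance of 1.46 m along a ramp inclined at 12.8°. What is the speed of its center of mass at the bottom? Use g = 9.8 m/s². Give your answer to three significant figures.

v ≈ 1.78 m/s

Here I = MR², so the shape factor k = I/(MR²) = 1.
Rolling without slipping gives ω = v/R, so the total kinetic energy is ½Mv² + ½Iω² = ½(1+k)Mv² = Mv².
The vertical drop is h = L sinθ = 1.46 × sin12.8° = 0.3235 m.
Setting Mgh = Mv² gives v = √(2gh/(1+k)) = √(2·9.8·0.3235/2) ≈ 1.78 m/s.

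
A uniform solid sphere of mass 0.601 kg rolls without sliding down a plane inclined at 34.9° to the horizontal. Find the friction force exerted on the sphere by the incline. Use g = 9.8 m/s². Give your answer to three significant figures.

With I = (2/5)MR², the ratio k = I/(MR²) is 0.4.
Along the incline Mg sinθ − f = Ma, and torque about the center fR = Iα = kMR²(a/R) gives f = kMa.
Combining, a = g sinθ/(1+k) and f = kMa = kMg sinθ/(1+k).
f = 0.4 × 0.601 × 9.8 × sin34.9° / 1.4 ≈ 0.963 N.

f ≈ 0.963 N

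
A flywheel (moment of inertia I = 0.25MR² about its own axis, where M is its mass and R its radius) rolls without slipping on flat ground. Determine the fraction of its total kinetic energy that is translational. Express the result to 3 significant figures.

fraction ≈ 0.800

For this body I = 0.25MR², i.e. k = I/(MR²) = 0.25.
With ω = v/R, KE_trans = ½Mv² and KE_rot = ½Iω² = ½kMv², so KE_total = ½(1+k)Mv².
The translational fraction is therefore 1/(1+k) = 1/1.25 ≈ 0.800.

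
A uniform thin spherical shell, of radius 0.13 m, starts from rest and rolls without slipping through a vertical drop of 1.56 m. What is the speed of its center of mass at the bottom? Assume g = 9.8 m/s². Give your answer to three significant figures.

v ≈ 4.28 m/s

The moment of inertia is (2/3)MR², giving k ≡ I/(MR²) = 2/3.
The rolling condition ω = v/R makes the rotational term ½I(v/R)² = ½kMv², so KE_total = ½(1+k)Mv² = (5/6)Mv².
Energy conservation: Mgh = (5/6)Mv², so v = √(2gh/(1+k)) = √(2 × 9.8 × 1.56 / 1.667) ≈ 4.28 m/s.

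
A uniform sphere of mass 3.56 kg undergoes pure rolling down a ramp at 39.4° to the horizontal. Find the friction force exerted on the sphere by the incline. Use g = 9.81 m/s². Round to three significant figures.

f ≈ 6.33 N

For this body I = (2/5)MR², i.e. k = I/(MR²) = 0.4.
Newton's second law down the slope: Mg sinθ − f = Ma. The torque equation fR = Iα (with α = a/R) gives f = kMa.
Combining, a = g sinθ/(1+k) and f = kMa = kMg sinθ/(1+k).
f = 0.4 × 3.56 × 9.81 × sin39.4° / 1.4 ≈ 6.33 N.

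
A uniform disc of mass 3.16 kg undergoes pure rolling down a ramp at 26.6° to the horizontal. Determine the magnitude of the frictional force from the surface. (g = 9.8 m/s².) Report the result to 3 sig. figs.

For this body I = (1/2)MR², i.e. k = I/(MR²) = 0.5.
Translational: Mg sinθ − f = Ma. Rotational about the CM: fR = Iα = kMRa, so f = kMa.
Combining, a = g sinθ/(1+k) and f = kMa = kMg sinθ/(1+k).
f = 0.5 × 3.16 × 9.8 × sin26.6° / 1.5 ≈ 4.62 N.

f ≈ 4.62 N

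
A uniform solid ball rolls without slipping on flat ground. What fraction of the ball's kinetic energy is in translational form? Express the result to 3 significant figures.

fraction ≈ 0.714

Here I = (2/5)MR², so the shape factor k = I/(MR²) = 0.4.
Since ω = v/R, the translational part is ½Mv² and the rotational part is ½I(v/R)² = ½kMv²; the total is ½(1+k)Mv².
The translational fraction is therefore 1/(1+k) = 1/1.4 ≈ 0.714.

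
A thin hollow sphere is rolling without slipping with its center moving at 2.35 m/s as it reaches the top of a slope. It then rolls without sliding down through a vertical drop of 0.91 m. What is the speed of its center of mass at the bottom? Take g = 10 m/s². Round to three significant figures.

The moment of inertia is (2/3)MR², giving k ≡ I/(MR²) = 2/3.
The rolling condition ω = v/R makes the rotational term ½I(v/R)² = ½kMv², so KE_total = ½(1+k)Mv² = (5/6)Mv².
Energy conservation: (5/6)Mv₀² + Mgh = (5/6)Mv², so v² = v₀² + 2gh/(1+k).
v = √(2.35² + 2×10×0.91/1.667) = √16.44 ≈ 4.05 m/s.

v ≈ 4.05 m/s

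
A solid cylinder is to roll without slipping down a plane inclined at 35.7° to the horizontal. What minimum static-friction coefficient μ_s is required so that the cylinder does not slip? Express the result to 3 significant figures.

Here I = (1/2)MR², so the shape factor k = I/(MR²) = 0.5.
Along the incline Mg sinθ − f = Ma, and torque about the center fR = Iα = kMR²(a/R) gives f = kMa.
These give a = g sinθ/(1+k) and the required friction f = kMg sinθ/(1+k).
The normal force is N = Mg cosθ, so μ_min = f/N = k tanθ/(1+k).
μ_min = 0.5 × tan35.7° / 1.5 ≈ 0.240.

μ_min ≈ 0.240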